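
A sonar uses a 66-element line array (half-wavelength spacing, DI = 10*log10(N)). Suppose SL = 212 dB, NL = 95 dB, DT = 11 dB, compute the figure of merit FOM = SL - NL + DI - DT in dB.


Step 1: DI = 10*log10(66) = 18.2 dB
Step 2: FOM = SL - NL + DI - DT = 212 - 95 + 18.2 - 11 = 124.2

124.2 dB


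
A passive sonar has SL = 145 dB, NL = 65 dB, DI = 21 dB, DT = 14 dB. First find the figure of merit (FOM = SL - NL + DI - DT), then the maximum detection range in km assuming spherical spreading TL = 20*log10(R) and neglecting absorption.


Step 1: FOM = SL - NL + DI - DT = 145 - 65 + 21 - 14 = 87 dB
Step 2: at max range FOM = TL = 20*log10(R), so R = 10^(87/20) = 22387.21 m = 22.39 km

22.39 km


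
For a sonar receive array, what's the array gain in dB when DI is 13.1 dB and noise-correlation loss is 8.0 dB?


AG = DI - L_corr = 13.1 - 8.0 = 5.1

5.1 dB


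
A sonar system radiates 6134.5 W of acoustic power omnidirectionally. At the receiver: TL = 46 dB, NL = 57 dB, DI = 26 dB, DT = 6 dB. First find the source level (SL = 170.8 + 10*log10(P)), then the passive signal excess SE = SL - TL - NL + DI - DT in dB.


Step 1: SL = 170.8 + 10*log10(6134.5) = 208.68 dB
Step 2: SE = SL - TL - NL + DI - DT = 208.68 - 46 - 57 + 26 - 6 = 125.68

125.68 dB


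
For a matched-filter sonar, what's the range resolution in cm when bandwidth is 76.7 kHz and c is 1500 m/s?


dR = c/(2*BW) = 1500 / (2 * 76.7e3) = 0.0098 m = 0.98 cm

0.98 cm


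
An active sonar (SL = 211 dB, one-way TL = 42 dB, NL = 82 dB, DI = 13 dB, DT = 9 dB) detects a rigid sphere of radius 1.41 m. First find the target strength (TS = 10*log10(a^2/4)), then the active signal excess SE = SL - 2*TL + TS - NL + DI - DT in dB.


Step 1: TS = 10*log10(1.41^2/4) = -3.04 dB
Step 2: SE = SL - 2*TL + TS - NL + DI - DT = 211 - 2*42 + (-3.04) - 82 + 13 - 9 = 45.96

45.96 dB


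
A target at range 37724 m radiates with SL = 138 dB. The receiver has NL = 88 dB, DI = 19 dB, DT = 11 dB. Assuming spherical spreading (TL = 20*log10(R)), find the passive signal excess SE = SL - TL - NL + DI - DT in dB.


Step 1: TL = 20*log10(37724) = 91.53 dB
Step 2: SE = 138 - 91.53 - 88 + 19 - 11 = -33.53

-33.53 dB


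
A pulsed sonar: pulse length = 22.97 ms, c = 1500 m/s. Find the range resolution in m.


dR = c*tau/2 = 1500 * 22.97e-3 / 2 = 17.2275

17.2275 m


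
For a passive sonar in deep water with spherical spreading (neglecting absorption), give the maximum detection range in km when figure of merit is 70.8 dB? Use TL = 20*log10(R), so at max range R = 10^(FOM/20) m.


At max range FOM = TL, so 20*log10(R) = 70.8
R = 10^(70.8/20) = 3467.37 m = 3.47 km

3.47 km


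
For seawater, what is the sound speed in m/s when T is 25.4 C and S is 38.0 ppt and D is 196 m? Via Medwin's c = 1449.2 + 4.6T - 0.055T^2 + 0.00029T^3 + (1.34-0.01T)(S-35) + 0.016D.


c = 1449.2 + 4.6*25.4 - 0.055*25.4^2 + 0.00029*25.4^3 + (1.34 - 0.01*25.4)*(38.0 - 35) + 0.016*196 = 1541.7

1541.7 m/s


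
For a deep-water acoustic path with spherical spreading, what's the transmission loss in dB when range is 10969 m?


TL = 20*log10(10969) = 80.8

80.8 dB


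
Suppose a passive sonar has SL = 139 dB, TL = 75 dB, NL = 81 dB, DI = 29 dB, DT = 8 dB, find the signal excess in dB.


4 dB


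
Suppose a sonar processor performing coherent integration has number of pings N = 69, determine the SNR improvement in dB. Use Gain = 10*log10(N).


18.39 dB


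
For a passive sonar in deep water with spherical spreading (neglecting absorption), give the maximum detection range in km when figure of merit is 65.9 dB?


1.97 km


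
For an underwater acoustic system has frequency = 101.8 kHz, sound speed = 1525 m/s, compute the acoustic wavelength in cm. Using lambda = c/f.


lambda = c/f = 1525 / 101800 = 0.015 m = 1.5 cm

1.5 cm


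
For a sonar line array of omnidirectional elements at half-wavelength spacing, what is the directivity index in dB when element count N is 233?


DI = 10*log10(233) = 23.67

23.67 dB


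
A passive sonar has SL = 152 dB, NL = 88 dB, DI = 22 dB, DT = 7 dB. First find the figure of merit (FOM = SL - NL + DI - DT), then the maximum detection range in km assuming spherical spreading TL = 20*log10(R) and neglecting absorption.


Step 1: FOM = SL - NL + DI - DT = 152 - 88 + 22 - 7 = 79 dB
Step 2: at max range FOM = TL = 20*log10(R), so R = 10^(79/20) = 8912.51 m = 8.91 km

8.91 km


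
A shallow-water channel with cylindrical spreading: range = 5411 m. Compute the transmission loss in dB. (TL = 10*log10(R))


TL = 10*log10(5411) = 37.33

37.33 dB


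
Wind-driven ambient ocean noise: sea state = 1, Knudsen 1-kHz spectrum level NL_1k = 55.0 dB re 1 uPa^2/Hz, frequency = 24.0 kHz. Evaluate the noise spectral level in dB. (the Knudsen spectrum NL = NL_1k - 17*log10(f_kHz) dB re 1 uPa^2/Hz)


31.54 dB


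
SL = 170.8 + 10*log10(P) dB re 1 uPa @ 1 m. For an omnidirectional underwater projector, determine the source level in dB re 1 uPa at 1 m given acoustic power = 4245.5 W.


207.08 dB


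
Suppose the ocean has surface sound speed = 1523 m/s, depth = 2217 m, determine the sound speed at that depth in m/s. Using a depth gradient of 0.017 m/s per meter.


c = 1523 + 0.017 * 2217 = 1560.689

1560.689 m/s


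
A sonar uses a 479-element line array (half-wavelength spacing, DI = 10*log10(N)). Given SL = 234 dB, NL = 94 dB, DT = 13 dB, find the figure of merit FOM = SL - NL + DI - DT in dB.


Step 1: DI = 10*log10(479) = 26.8 dB
Step 2: FOM = SL - NL + DI - DT = 234 - 94 + 26.8 - 13 = 153.8

153.8 dB


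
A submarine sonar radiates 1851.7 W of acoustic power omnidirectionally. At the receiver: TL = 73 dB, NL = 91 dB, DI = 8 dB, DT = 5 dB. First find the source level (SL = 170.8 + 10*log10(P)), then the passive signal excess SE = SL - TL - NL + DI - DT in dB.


Step 1: SL = 170.8 + 10*log10(1851.7) = 203.48 dB
Step 2: SE = SL - TL - NL + DI - DT = 203.48 - 73 - 91 + 8 - 5 = 42.48

42.48 dB


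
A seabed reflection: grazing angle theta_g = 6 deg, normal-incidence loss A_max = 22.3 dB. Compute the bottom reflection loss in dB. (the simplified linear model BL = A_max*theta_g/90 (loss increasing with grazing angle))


1.49 dB


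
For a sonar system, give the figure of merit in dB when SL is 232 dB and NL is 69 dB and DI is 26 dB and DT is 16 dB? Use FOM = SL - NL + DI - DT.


FOM = SL - NL + DI - DT = 232 - 69 + 26 - 16 = 173

173 dB


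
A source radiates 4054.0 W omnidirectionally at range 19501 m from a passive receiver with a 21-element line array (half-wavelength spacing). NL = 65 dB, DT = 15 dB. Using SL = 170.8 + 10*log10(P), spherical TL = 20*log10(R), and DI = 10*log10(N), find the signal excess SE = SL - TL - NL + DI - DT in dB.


Step 1: SL = 170.8 + 10*log10(4054.0) = 206.88 dB
Step 2: TL = 20*log10(19501) = 85.8 dB
Step 3: DI = 10*log10(21) = 13.22 dB
Step 4: SE = SL - TL - NL + DI - DT = 206.88 - 85.8 - 65 + 13.22 - 15 = 54.3

54.3 dB


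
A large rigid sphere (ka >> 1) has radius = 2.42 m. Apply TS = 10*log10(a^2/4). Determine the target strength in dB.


TS = 10*log10(2.42^2 / 4) = 10*log10(1.4641) = 1.66

1.66 dB


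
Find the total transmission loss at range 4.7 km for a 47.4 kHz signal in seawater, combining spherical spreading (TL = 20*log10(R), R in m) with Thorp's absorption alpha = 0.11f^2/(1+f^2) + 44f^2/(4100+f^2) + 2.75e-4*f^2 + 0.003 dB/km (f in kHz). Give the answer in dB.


Step 1 (Thorp): alpha = 0.11*2246.76/(1+2246.76) + 44*2246.76/(4100+2246.76) + 2.75e-4*2246.76 + 0.003 = 16.3069 dB/km
Step 2: TL_spread = 20*log10(4700) = 73.44 dB
Step 3: TL_abs = alpha*R = 16.3069 * 4.7 = 76.64 dB
Step 4: TL_total = 73.44 + 76.64 = 150.08

150.08 dB


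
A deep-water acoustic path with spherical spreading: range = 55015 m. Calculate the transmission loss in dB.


TL = 20*log10(55015) = 94.81

94.81 dB


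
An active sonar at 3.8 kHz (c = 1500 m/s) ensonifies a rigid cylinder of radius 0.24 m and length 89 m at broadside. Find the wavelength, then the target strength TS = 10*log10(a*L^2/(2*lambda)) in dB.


Step 1: lambda = c/f = 1500/3800 = 0.39474 m
Step 2: TS = 10*log10(a*L^2/(2*lambda)) = 10*log10(0.24*89^2/(2*0.39474)) = 33.82

33.82 dB


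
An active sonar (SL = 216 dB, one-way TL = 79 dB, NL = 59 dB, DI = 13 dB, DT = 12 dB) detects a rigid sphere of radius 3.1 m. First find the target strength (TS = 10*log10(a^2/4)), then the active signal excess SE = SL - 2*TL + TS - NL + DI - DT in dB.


Step 1: TS = 10*log10(3.1^2/4) = 3.81 dB
Step 2: SE = SL - 2*TL + TS - NL + DI - DT = 216 - 2*79 + (3.81) - 59 + 13 - 12 = 3.81

3.81 dB


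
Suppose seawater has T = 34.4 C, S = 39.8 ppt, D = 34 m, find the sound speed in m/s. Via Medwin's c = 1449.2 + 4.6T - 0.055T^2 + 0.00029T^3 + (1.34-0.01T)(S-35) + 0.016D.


1559.49 m/s


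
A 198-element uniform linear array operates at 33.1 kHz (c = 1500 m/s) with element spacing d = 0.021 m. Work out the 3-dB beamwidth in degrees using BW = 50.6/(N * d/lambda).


Step 1: lambda = 1500/33100 = 0.04532 m
Step 2: d/lambda = 0.021/0.04532 = 0.4634
Step 3: BW = 50.6/(N * d/lambda) = 50.6/(198 * 0.4634) = 0.55

0.55 deg


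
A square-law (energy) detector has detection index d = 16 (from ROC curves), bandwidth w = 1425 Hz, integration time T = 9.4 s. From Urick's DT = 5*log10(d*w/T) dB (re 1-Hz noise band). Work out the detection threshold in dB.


16.92 dB


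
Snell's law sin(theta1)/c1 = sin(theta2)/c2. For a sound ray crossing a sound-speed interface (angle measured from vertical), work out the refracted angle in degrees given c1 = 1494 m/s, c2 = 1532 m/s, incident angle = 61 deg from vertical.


sin(theta2) = (c2/c1)*sin(theta1) = (1532/1494)*sin(61 deg) = 0.89687
theta2 = arcsin(0.89687) = 63.75

63.75 deg


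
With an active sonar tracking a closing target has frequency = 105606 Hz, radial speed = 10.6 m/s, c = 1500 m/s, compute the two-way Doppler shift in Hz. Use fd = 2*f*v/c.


fd = 2*f*v/c = 2 * 105606 * 10.6 / 1500 = 1492.56

1492.56 Hz


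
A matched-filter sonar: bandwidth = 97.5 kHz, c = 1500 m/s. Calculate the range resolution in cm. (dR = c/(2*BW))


dR = c/(2*BW) = 1500 / (2 * 97.5e3) = 0.0077 m = 0.77 cm

0.77 cm


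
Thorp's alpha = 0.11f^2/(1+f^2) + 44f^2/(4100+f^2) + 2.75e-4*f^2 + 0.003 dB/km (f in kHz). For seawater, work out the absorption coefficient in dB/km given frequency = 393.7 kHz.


f^2 = 154999.69
alpha = 0.11*154999.69/(1+154999.69) + 44*154999.69/(4100+154999.69) + 2.75e-4*154999.69 + 0.003 = 85.604

85.604 dB/km


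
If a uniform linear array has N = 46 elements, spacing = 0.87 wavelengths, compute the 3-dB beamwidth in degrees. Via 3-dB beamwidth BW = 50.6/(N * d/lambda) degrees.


1.26 deg


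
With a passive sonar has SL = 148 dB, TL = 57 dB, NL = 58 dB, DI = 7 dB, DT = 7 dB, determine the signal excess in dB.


33 dB


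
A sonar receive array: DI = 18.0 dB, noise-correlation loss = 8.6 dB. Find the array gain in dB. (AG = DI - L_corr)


9.4 dB


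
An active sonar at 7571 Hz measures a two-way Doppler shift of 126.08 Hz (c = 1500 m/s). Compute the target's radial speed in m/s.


From fd = 2*f*v/c, v = c*fd/(2*f) = 1500 * 126.08 / (2*7571) = 12.49

12.49 m/s


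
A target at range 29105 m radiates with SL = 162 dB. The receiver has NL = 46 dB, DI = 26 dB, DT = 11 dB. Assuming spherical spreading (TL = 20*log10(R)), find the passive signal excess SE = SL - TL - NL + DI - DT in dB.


Step 1: TL = 20*log10(29105) = 89.28 dB
Step 2: SE = 162 - 89.28 - 46 + 26 - 11 = 41.72

41.72 dB


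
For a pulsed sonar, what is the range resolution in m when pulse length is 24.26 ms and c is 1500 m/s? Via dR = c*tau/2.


18.195 m


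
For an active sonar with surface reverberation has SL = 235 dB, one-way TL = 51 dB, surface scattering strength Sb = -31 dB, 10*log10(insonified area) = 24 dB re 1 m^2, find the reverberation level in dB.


RL = SL - 2*TL + Sb + 10*log10(A) = 235 - 2*51 + (-31) + 24 = 126

126 dB


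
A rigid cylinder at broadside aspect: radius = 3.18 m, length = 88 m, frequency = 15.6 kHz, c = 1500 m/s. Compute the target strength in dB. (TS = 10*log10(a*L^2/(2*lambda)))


lambda = 1500/15600 = 0.09615 m
TS = 10*log10(3.18*88^2/(2*0.09615)) = 51.07

51.07 dB


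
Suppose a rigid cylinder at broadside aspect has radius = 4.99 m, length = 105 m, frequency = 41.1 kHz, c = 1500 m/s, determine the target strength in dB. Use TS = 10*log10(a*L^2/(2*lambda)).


lambda = 1500/41100 = 0.0365 m
TS = 10*log10(4.99*105^2/(2*0.0365)) = 58.77

58.77 dB


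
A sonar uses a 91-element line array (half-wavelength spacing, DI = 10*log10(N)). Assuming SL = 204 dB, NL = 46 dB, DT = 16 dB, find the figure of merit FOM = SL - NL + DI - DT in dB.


161.59 dB


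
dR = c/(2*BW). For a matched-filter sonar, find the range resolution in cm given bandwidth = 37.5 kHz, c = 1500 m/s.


2.0 cm


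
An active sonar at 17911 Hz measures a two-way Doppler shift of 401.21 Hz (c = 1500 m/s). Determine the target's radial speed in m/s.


From fd = 2*f*v/c, v = c*fd/(2*f) = 1500 * 401.21 / (2*17911) = 16.8

16.8 m/s


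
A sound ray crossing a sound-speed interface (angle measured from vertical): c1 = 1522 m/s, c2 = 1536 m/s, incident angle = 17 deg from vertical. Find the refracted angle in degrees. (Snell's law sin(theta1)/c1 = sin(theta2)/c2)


17.16 deg


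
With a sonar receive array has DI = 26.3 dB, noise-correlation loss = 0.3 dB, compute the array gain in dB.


AG = DI - L_corr = 26.3 - 0.3 = 26.0

26.0 dB


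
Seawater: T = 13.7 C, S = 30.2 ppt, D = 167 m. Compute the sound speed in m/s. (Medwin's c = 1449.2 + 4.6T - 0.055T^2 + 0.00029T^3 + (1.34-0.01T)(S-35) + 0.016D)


c = 1449.2 + 4.6*13.7 - 0.055*13.7^2 + 0.00029*13.7^3 + (1.34 - 0.01*13.7)*(30.2 - 35) + 0.016*167 = 1499.54

1499.54 m/s


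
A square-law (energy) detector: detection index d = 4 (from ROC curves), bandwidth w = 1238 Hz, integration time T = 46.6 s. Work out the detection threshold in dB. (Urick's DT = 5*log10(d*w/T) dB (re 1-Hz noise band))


DT = 5*log10(d*w/T) = 5*log10(4 * 1238 / 46.6) = 5*log10(106.27) = 10.13

10.13 dB


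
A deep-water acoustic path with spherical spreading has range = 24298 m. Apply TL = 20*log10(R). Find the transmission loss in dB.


87.71 dB


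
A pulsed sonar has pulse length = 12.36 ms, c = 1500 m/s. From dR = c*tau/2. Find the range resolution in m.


dR = c*tau/2 = 1500 * 12.36e-3 / 2 = 9.27

9.27 m


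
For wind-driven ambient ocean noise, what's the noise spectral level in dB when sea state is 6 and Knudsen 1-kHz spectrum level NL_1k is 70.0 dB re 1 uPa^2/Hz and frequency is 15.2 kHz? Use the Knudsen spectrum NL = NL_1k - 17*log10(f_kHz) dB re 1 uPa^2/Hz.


49.91 dB


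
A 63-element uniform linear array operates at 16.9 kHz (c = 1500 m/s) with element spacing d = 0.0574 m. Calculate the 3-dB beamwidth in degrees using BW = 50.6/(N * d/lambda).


Step 1: lambda = 1500/16900 = 0.08876 m
Step 2: d/lambda = 0.0574/0.08876 = 0.6467
Step 3: BW = 50.6/(N * d/lambda) = 50.6/(63 * 0.6467) = 1.24

1.24 deg


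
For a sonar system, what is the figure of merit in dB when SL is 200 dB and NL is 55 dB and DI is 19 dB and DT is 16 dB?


FOM = SL - NL + DI - DT = 200 - 55 + 19 - 16 = 148

148 dB


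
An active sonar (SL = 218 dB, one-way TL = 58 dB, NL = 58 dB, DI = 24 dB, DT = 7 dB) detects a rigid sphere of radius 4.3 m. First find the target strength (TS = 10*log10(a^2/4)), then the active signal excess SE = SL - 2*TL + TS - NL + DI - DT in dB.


Step 1: TS = 10*log10(4.3^2/4) = 6.65 dB
Step 2: SE = SL - 2*TL + TS - NL + DI - DT = 218 - 2*58 + (6.65) - 58 + 24 - 7 = 67.65

67.65 dB


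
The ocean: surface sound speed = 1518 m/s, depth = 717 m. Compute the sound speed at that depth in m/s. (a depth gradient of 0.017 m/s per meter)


1530.189 m/s


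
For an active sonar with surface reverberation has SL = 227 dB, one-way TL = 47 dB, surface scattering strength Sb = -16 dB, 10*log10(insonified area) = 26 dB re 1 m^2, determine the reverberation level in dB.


RL = SL - 2*TL + Sb + 10*log10(A) = 227 - 2*47 + (-16) + 26 = 143

143 dB


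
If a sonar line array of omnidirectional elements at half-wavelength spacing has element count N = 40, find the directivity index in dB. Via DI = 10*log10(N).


DI = 10*log10(40) = 16.02

16.02 dB


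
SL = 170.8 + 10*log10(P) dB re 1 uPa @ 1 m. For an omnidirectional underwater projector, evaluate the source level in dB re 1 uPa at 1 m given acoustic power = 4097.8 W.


206.93 dB


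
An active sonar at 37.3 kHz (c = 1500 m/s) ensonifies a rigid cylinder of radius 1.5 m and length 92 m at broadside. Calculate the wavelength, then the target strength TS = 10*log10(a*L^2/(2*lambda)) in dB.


Step 1: lambda = c/f = 1500/37300 = 0.04021 m
Step 2: TS = 10*log10(a*L^2/(2*lambda)) = 10*log10(1.5*92^2/(2*0.04021)) = 51.98

51.98 dB


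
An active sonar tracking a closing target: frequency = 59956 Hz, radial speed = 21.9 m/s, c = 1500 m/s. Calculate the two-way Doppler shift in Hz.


fd = 2*f*v/c = 2 * 59956 * 21.9 / 1500 = 1750.72

1750.72 Hz


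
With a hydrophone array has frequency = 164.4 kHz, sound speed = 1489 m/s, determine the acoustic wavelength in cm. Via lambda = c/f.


0.91 cm


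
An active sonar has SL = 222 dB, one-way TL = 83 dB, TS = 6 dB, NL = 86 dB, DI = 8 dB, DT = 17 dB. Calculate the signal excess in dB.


-33 dB


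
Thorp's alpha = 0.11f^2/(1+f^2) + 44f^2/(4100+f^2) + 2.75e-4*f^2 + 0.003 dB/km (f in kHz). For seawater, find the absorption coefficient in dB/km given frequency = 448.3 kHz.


f^2 = 200972.89
alpha = 0.11*200972.89/(1+200972.89) + 44*200972.89/(4100+200972.89) + 2.75e-4*200972.89 + 0.003 = 98.501

98.501 dB/km


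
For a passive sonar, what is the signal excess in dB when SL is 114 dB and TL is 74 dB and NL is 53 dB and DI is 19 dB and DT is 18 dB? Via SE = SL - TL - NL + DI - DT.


-12 dB


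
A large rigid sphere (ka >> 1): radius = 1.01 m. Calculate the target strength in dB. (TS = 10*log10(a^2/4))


TS = 10*log10(1.01^2 / 4) = 10*log10(0.255025) = -5.93

-5.93 dB


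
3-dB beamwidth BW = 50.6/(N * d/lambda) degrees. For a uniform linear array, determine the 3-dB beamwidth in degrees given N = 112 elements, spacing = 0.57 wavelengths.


BW = 50.6 / (112 * 0.57) = 50.6 / 63.84 = 0.79

0.79 deg


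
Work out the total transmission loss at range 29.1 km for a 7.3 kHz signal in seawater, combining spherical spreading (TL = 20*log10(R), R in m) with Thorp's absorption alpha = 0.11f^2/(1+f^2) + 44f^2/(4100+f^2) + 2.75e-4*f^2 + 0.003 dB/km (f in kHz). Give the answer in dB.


Step 1 (Thorp): alpha = 0.11*53.29/(1+53.29) + 44*53.29/(4100+53.29) + 2.75e-4*53.29 + 0.003 = 0.6902 dB/km
Step 2: TL_spread = 20*log10(29100) = 89.28 dB
Step 3: TL_abs = alpha*R = 0.6902 * 29.1 = 20.08 dB
Step 4: TL_total = 89.28 + 20.08 = 109.36

109.36 dB


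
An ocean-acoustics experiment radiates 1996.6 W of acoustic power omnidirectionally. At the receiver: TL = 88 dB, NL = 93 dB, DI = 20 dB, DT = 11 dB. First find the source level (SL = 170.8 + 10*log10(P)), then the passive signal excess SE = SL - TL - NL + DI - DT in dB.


Step 1: SL = 170.8 + 10*log10(1996.6) = 203.8 dB
Step 2: SE = SL - TL - NL + DI - DT = 203.8 - 88 - 93 + 20 - 11 = 31.8

31.8 dB


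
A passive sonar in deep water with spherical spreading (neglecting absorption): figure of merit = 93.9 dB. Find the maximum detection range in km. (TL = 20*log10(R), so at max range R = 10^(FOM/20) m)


At max range FOM = TL, so 20*log10(R) = 93.9
R = 10^(93.9/20) = 49545.02 m = 49.55 km

49.55 km


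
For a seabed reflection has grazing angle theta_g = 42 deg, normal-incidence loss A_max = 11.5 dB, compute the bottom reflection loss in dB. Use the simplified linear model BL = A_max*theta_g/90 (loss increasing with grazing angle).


BL = A_max * theta_g / 90 = 11.5 * 42 / 90 = 5.37

5.37 dB


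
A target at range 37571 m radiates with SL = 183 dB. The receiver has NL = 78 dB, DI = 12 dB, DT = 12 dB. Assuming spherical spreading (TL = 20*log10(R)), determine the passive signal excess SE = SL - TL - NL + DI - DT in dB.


13.5 dB


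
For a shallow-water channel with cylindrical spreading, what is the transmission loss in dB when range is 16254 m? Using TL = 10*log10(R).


42.11 dB


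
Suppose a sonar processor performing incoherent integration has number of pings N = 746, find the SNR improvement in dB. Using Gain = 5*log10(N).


14.36 dB


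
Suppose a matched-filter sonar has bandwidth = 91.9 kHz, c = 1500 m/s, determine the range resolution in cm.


dR = c/(2*BW) = 1500 / (2 * 91.9e3) = 0.0082 m = 0.82 cm

0.82 cm


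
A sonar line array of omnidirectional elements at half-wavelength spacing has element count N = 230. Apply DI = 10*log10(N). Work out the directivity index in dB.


DI = 10*log10(230) = 23.62

23.62 dB


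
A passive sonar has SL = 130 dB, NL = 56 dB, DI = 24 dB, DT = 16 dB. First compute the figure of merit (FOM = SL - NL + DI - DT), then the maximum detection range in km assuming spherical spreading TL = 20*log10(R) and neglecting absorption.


Step 1: FOM = SL - NL + DI - DT = 130 - 56 + 24 - 16 = 82 dB
Step 2: at max range FOM = TL = 20*log10(R), so R = 10^(82/20) = 12589.25 m = 12.59 km

12.59 km


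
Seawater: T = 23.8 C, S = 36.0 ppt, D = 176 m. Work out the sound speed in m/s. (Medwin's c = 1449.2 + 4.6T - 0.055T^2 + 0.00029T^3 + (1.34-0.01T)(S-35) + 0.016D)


1535.35 m/s


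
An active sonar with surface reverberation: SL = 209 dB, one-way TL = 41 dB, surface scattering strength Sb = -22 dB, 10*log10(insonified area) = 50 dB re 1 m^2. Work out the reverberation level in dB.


RL = SL - 2*TL + Sb + 10*log10(A) = 209 - 2*41 + (-22) + 50 = 155

155 dB


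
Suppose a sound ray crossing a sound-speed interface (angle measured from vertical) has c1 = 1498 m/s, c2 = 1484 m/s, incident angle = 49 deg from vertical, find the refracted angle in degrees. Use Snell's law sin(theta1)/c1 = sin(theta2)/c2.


sin(theta2) = (c2/c1)*sin(theta1) = (1484/1498)*sin(49 deg) = 0.74766
theta2 = arcsin(0.74766) = 48.39

48.39 deg


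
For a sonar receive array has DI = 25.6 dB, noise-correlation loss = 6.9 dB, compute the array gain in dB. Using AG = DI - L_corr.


AG = DI - L_corr = 25.6 - 6.9 = 18.7

18.7 dB


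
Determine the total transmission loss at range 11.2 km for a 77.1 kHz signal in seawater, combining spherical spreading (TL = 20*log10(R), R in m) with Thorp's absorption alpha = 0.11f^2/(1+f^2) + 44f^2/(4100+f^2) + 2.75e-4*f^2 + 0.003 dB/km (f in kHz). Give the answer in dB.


Step 1 (Thorp): alpha = 0.11*5944.41/(1+5944.41) + 44*5944.41/(4100+5944.41) + 2.75e-4*5944.41 + 0.003 = 27.7875 dB/km
Step 2: TL_spread = 20*log10(11200) = 80.98 dB
Step 3: TL_abs = alpha*R = 27.7875 * 11.2 = 311.22 dB
Step 4: TL_total = 80.98 + 311.22 = 392.2

392.2 dB


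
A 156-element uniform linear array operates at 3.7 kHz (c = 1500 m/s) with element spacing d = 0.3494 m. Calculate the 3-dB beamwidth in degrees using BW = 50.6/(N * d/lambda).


Step 1: lambda = 1500/3700 = 0.40541 m
Step 2: d/lambda = 0.3494/0.40541 = 0.8618
Step 3: BW = 50.6/(N * d/lambda) = 50.6/(156 * 0.8618) = 0.38

0.38 deg


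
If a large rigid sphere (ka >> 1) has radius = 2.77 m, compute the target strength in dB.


2.83 dB


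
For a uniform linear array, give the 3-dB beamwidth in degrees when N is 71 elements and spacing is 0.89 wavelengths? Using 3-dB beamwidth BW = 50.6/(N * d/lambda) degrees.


BW = 50.6 / (71 * 0.89) = 50.6 / 63.19 = 0.8

0.8 deg


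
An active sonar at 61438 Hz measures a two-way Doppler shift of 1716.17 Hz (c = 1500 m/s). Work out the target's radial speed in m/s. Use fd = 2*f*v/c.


From fd = 2*f*v/c, v = c*fd/(2*f) = 1500 * 1716.17 / (2*61438) = 20.95

20.95 m/s


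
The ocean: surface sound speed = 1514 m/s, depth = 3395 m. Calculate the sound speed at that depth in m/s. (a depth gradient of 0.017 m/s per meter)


c = 1514 + 0.017 * 3395 = 1571.715

1571.715 m/s


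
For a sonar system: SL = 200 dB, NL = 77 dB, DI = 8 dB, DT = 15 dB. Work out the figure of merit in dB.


116 dB


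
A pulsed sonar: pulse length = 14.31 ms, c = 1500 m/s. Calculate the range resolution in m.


10.7325 m


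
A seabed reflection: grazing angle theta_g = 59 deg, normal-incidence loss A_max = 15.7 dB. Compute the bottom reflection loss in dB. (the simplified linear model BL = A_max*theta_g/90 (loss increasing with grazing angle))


BL = A_max * theta_g / 90 = 15.7 * 59 / 90 = 10.29

10.29 dB


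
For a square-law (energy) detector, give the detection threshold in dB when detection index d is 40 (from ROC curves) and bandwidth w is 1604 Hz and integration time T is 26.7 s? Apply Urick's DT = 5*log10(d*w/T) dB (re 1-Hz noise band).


DT = 5*log10(d*w/T) = 5*log10(40 * 1604 / 26.7) = 5*log10(2403.0) = 16.9

16.9 dB


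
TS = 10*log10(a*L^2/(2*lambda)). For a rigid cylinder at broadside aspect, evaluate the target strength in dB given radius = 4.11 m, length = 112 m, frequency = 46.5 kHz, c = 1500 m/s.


lambda = 1500/46500 = 0.03226 m
TS = 10*log10(4.11*112^2/(2*0.03226)) = 59.03

59.03 dB


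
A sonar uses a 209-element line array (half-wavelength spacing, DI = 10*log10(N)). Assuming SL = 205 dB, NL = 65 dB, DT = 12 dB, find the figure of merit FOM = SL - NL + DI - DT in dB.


151.2 dB


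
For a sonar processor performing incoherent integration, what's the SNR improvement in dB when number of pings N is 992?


Gain = 5*log10(992) = 14.98

14.98 dB


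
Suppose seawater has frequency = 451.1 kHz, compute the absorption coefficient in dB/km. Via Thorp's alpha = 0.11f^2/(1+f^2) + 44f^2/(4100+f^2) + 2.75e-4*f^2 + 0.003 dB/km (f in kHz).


f^2 = 203491.21
alpha = 0.11*203491.21/(1+203491.21) + 44*203491.21/(4100+203491.21) + 2.75e-4*203491.21 + 0.003 = 99.204

99.204 dB/km


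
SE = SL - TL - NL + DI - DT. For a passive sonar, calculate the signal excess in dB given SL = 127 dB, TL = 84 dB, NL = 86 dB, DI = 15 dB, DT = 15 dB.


SE = SL - TL - NL + DI - DT = 127 - 84 - 86 + 15 - 15 = -43

-43 dB


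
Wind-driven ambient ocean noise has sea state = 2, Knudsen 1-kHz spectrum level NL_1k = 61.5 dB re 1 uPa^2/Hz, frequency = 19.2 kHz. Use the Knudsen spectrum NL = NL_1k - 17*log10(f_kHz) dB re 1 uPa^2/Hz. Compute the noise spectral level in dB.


NL = NL_1k - 17*log10(f_kHz) = 61.5 - 17*log10(19.2) = 61.5 - (21.82) = 39.68

39.68 dB


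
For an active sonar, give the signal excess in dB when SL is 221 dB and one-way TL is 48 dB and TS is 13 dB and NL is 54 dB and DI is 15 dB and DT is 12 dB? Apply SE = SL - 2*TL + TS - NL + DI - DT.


SE = SL - 2*TL + TS - NL + DI - DT = 221 - 2*48 + (13) - 54 + 15 - 12 = 87

87 dB


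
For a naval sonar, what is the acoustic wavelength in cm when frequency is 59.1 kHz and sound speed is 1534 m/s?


lambda = c/f = 1534 / 59100 = 0.026 m = 2.6 cm

2.6 cm


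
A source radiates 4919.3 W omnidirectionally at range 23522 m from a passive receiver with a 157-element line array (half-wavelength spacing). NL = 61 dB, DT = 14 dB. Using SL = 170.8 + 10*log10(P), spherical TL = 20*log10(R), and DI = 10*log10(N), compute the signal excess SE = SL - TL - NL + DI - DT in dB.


Step 1: SL = 170.8 + 10*log10(4919.3) = 207.72 dB
Step 2: TL = 20*log10(23522) = 87.43 dB
Step 3: DI = 10*log10(157) = 21.96 dB
Step 4: SE = SL - TL - NL + DI - DT = 207.72 - 87.43 - 61 + 21.96 - 14 = 67.25

67.25 dB


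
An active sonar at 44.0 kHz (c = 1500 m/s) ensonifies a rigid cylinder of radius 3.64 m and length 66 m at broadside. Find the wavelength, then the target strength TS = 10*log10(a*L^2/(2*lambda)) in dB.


Step 1: lambda = c/f = 1500/44000 = 0.03409 m
Step 2: TS = 10*log10(a*L^2/(2*lambda)) = 10*log10(3.64*66^2/(2*0.03409)) = 53.67

53.67 dB


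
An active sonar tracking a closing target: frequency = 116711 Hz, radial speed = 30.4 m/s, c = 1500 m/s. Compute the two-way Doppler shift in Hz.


fd = 2*f*v/c = 2 * 116711 * 30.4 / 1500 = 4730.69

4730.69 Hz


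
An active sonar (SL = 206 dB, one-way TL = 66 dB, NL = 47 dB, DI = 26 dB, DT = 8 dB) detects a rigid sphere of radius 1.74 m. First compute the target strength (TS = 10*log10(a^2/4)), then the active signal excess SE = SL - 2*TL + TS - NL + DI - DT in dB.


Step 1: TS = 10*log10(1.74^2/4) = -1.21 dB
Step 2: SE = SL - 2*TL + TS - NL + DI - DT = 206 - 2*66 + (-1.21) - 47 + 26 - 8 = 43.79

43.79 dB


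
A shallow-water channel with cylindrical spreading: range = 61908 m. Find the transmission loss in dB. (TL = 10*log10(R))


47.92 dB


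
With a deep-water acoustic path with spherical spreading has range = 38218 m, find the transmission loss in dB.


91.65 dB


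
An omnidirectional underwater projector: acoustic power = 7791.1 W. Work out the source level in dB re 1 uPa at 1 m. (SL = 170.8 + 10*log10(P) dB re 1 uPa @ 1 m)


SL = 170.8 + 10*log10(7791.1) = 170.8 + 38.92 = 209.72

209.72 dB


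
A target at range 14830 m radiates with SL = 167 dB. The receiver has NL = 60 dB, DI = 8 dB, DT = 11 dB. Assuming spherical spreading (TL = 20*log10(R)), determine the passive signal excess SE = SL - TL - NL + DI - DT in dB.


Step 1: TL = 20*log10(14830) = 83.42 dB
Step 2: SE = 167 - 83.42 - 60 + 8 - 11 = 20.58

20.58 dB


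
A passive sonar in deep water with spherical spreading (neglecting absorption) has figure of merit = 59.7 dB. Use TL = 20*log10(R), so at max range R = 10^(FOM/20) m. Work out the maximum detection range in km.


At max range FOM = TL, so 20*log10(R) = 59.7
R = 10^(59.7/20) = 966.05 m = 0.97 km

0.97 km


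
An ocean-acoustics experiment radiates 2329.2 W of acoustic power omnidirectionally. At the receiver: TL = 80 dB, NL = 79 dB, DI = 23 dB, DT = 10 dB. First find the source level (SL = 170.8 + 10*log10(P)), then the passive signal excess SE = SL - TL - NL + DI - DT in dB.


Step 1: SL = 170.8 + 10*log10(2329.2) = 204.47 dB
Step 2: SE = SL - TL - NL + DI - DT = 204.47 - 80 - 79 + 23 - 10 = 58.47

58.47 dB


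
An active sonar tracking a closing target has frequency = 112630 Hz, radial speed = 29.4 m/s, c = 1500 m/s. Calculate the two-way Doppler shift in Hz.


4415.1 Hz


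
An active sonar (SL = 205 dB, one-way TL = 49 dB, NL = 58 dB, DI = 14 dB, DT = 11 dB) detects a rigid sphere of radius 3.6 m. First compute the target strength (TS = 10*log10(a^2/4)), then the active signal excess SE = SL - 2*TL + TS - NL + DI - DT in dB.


Step 1: TS = 10*log10(3.6^2/4) = 5.11 dB
Step 2: SE = SL - 2*TL + TS - NL + DI - DT = 205 - 2*49 + (5.11) - 58 + 14 - 11 = 57.11

57.11 dB


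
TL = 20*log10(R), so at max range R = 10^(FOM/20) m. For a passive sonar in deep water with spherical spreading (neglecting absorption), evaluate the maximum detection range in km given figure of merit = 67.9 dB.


At max range FOM = TL, so 20*log10(R) = 67.9
R = 10^(67.9/20) = 2483.13 m = 2.48 km

2.48 km


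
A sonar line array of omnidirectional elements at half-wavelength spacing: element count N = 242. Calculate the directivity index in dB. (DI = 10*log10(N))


23.84 dB


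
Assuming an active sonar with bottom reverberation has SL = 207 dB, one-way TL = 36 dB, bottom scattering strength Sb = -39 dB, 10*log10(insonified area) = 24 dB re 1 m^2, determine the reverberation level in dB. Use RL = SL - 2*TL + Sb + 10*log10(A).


RL = SL - 2*TL + Sb + 10*log10(A) = 207 - 2*36 + (-39) + 24 = 120

120 dB


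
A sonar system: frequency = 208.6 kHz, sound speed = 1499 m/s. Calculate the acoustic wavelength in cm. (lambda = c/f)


0.72 cm


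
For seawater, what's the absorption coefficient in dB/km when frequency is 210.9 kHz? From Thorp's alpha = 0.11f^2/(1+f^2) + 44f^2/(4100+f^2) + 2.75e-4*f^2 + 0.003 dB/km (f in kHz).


f^2 = 44478.81
alpha = 0.11*44478.81/(1+44478.81) + 44*44478.81/(4100+44478.81) + 2.75e-4*44478.81 + 0.003 = 52.631

52.631 dB/km


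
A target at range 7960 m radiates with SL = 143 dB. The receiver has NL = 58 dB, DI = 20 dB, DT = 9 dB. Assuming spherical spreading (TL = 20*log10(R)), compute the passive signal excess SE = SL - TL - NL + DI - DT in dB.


Step 1: TL = 20*log10(7960) = 78.02 dB
Step 2: SE = 143 - 78.02 - 58 + 20 - 9 = 17.98

17.98 dB


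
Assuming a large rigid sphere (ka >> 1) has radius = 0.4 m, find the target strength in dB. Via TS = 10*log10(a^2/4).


TS = 10*log10(0.4^2 / 4) = 10*log10(0.04) = -13.98

-13.98 dB


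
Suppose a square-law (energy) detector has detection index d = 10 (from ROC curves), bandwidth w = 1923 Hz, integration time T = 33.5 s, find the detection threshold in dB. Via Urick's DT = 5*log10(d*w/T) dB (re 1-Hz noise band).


DT = 5*log10(d*w/T) = 5*log10(10 * 1923 / 33.5) = 5*log10(574.03) = 13.79

13.79 dB


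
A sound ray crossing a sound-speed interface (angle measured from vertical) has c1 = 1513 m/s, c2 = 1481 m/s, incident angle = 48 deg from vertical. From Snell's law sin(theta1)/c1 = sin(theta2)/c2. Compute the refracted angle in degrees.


46.67 deg


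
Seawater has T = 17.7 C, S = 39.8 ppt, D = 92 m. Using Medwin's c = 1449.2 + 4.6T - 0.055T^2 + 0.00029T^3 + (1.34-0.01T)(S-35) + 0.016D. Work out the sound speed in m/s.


c = 1449.2 + 4.6*17.7 - 0.055*17.7^2 + 0.00029*17.7^3 + (1.34 - 0.01*17.7)*(39.8 - 35) + 0.016*92 = 1522.05

1522.05 m/s


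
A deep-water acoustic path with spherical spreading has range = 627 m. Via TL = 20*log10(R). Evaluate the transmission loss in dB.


TL = 20*log10(627) = 55.95

55.95 dB


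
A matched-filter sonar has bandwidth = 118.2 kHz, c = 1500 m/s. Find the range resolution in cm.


dR = c/(2*BW) = 1500 / (2 * 118.2e3) = 0.0063 m = 0.63 cm

0.63 cm


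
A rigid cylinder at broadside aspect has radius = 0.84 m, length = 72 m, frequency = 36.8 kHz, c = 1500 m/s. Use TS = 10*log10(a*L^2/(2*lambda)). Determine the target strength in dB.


lambda = 1500/36800 = 0.04076 m
TS = 10*log10(0.84*72^2/(2*0.04076)) = 47.28

47.28 dB


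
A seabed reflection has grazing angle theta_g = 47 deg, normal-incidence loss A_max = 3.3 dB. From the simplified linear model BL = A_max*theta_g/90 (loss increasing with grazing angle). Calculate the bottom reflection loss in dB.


BL = A_max * theta_g / 90 = 3.3 * 47 / 90 = 1.72

1.72 dB


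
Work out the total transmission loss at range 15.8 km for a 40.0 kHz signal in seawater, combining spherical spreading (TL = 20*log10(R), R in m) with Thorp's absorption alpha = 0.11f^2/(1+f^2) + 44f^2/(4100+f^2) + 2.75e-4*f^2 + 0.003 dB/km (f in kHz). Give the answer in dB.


287.85 dB


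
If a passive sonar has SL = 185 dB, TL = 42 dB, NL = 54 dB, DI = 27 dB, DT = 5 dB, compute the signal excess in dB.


SE = SL - TL - NL + DI - DT = 185 - 42 - 54 + 27 - 5 = 111

111 dB


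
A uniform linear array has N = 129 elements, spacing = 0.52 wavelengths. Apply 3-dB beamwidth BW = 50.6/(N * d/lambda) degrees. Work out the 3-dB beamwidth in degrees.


BW = 50.6 / (129 * 0.52) = 50.6 / 67.08 = 0.75

0.75 deg


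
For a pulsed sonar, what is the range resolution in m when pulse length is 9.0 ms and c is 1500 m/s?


dR = c*tau/2 = 1500 * 9.0e-3 / 2 = 6.75

6.75 m


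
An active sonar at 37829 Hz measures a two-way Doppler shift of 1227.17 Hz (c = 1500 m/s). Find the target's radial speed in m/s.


From fd = 2*f*v/c, v = c*fd/(2*f) = 1500 * 1227.17 / (2*37829) = 24.33

24.33 m/s


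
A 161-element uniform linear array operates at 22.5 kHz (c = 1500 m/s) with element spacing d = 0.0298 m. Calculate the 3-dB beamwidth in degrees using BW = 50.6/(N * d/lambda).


Step 1: lambda = 1500/22500 = 0.06667 m
Step 2: d/lambda = 0.0298/0.06667 = 0.447
Step 3: BW = 50.6/(N * d/lambda) = 50.6/(161 * 0.447) = 0.7

0.7 deg


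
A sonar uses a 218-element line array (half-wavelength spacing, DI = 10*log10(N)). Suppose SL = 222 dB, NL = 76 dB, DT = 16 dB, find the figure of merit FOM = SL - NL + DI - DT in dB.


Step 1: DI = 10*log10(218) = 23.38 dB
Step 2: FOM = SL - NL + DI - DT = 222 - 76 + 23.38 - 16 = 153.38

153.38 dB


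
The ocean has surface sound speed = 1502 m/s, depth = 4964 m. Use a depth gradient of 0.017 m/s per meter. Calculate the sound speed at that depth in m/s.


1586.388 m/s


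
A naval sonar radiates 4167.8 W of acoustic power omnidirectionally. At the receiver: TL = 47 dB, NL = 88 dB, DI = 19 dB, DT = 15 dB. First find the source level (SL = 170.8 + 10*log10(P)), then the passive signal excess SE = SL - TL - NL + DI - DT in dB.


Step 1: SL = 170.8 + 10*log10(4167.8) = 207.0 dB
Step 2: SE = SL - TL - NL + DI - DT = 207.0 - 47 - 88 + 19 - 15 = 76.0

76.0 dB


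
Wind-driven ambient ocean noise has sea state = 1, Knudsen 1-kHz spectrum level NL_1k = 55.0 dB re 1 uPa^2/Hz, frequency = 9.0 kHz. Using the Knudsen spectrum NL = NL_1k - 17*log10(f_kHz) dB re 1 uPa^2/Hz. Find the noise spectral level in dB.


NL = NL_1k - 17*log10(f_kHz) = 55.0 - 17*log10(9.0) = 55.0 - (16.22) = 38.78

38.78 dB


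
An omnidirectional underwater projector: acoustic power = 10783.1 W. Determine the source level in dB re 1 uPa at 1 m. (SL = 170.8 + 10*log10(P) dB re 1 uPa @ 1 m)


SL = 170.8 + 10*log10(10783.1) = 170.8 + 40.33 = 211.13

211.13 dB


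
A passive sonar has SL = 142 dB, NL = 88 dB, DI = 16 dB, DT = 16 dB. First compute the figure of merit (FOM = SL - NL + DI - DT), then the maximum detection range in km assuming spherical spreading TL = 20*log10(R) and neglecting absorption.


Step 1: FOM = SL - NL + DI - DT = 142 - 88 + 16 - 16 = 54 dB
Step 2: at max range FOM = TL = 20*log10(R), so R = 10^(54/20) = 501.19 m = 0.5 km

0.5 km


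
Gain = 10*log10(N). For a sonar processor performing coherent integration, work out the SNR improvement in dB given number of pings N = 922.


Gain = 10*log10(922) = 29.65

29.65 dB


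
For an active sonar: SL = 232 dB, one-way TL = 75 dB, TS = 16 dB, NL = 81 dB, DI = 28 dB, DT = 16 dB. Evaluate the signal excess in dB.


SE = SL - 2*TL + TS - NL + DI - DT = 232 - 2*75 + (16) - 81 + 28 - 16 = 29

29 dB


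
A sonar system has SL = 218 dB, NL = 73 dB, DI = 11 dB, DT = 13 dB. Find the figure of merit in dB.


143 dB


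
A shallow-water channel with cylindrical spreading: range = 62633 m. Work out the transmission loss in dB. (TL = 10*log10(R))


TL = 10*log10(62633) = 47.97

47.97 dB


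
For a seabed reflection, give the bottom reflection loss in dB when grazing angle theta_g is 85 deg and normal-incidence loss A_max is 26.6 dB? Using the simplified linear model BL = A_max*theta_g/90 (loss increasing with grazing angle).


BL = A_max * theta_g / 90 = 26.6 * 85 / 90 = 25.12

25.12 dB


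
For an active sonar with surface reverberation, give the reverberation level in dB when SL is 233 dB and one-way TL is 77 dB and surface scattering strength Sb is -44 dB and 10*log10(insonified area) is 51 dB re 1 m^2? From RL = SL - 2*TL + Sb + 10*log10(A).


RL = SL - 2*TL + Sb + 10*log10(A) = 233 - 2*77 + (-44) + 51 = 86

86 dB


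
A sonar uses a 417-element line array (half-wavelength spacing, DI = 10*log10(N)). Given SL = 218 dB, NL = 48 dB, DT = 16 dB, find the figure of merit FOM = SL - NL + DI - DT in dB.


180.2 dB


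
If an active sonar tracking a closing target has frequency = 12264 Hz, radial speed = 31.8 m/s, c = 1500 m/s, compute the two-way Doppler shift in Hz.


fd = 2*f*v/c = 2 * 12264 * 31.8 / 1500 = 519.99

519.99 Hz


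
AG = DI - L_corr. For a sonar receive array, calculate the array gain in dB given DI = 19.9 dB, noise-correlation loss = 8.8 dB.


AG = DI - L_corr = 19.9 - 8.8 = 11.1

11.1 dB


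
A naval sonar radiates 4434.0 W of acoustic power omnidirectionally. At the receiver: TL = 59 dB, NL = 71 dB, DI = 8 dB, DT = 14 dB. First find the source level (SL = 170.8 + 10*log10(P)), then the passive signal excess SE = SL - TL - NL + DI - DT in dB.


Step 1: SL = 170.8 + 10*log10(4434.0) = 207.27 dB
Step 2: SE = SL - TL - NL + DI - DT = 207.27 - 59 - 71 + 8 - 14 = 71.27

71.27 dB
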